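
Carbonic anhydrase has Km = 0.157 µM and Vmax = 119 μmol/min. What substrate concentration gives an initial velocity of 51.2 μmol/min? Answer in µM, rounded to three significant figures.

The required fractional saturation is v/Vmax = 51.2/119 = 0.4303.
Then [S]/(Km+[S]) = 0.4303 ⇒ [S] = 0.157 × 0.4303/(1 − 0.4303) = 0.119 µM.

0.119 µM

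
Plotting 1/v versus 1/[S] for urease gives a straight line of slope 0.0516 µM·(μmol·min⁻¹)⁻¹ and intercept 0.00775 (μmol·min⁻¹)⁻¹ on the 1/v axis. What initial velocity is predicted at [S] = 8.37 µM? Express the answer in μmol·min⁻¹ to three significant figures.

The y-intercept is 1/Vmax, so Vmax = 1/0.00775 = 129 μmol·min⁻¹.
The slope is Km/Vmax, so Km = 0.0516 × 129 = 6.66 µM.
Then v = 129 × 8.37/(6.66 + 8.37) = 71.9 μmol·min⁻¹.

71.9 μmol·min⁻¹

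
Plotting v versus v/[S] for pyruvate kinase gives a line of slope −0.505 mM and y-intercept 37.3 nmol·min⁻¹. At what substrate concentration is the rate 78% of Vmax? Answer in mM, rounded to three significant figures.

1.79 mM

The Eadie–Hofstee slope gives Km = 0.505 mM (slope = −Km).
v/Vmax = [S]/(Km+[S]) = 0.78 ⇒ [S] = Km·0.78/(1−0.78) = 0.505 × 3.545 = 1.79 mM.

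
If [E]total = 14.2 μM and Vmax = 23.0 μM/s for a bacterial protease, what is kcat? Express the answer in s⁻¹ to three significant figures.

kcat = Vmax/[E]total = 23.0 μM/s / 14.2 μM = 1.62 s⁻¹.

1.62 s⁻¹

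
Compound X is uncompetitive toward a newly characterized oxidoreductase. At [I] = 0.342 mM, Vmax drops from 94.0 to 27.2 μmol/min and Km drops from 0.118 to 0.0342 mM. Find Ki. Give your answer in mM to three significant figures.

Uncompetitive: Vmax,app = Vmax/α (and Km,app = Km/α) with α = 1 + [I]/Ki.
α = Vmax/Vmax,app = 94.0/27.2 = 3.456.
Ki = [I]/(α − 1) = 0.342/2.456 = 0.139 mM.

0.139 mM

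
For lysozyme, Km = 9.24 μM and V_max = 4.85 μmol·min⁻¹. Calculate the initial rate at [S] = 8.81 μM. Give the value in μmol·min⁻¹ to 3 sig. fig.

2.37 μmol·min⁻¹

v = Vmax·[S]/(Km + [S]) = 4.85 × 8.81 / (9.24 + 8.81)
  = 42.73 / 18.05 = 2.37 μmol·min⁻¹.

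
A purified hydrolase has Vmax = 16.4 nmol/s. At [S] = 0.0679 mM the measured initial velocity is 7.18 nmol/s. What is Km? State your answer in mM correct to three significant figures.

0.0872 mM

From v = Vmax[S]/(Km+[S]), Km = [S](Vmax − v)/v.
Km = 0.0679 × (16.4 − 7.18) / 7.18 = 0.6260/7.18 = 0.0872 mM.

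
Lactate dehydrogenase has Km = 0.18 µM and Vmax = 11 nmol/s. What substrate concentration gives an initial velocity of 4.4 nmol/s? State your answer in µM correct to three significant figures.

Rearranging v = Vmax[S]/(Km+[S]) gives [S] = Km·v/(Vmax − v).
[S] = 0.18 × 4.4 / (11 − 4.4) = 0.7920/6.600 = 0.120 µM.

0.120 µM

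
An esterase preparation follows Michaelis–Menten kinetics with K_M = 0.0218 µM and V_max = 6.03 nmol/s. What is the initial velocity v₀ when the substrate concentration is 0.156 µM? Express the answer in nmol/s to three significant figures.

[S]/(Km+[S]) = 0.156/0.1778 = 0.8774, the fractional saturation.
v = 0.8774 × Vmax = 0.8774 × 6.03 = 5.29 nmol/s.

5.29 nmol/s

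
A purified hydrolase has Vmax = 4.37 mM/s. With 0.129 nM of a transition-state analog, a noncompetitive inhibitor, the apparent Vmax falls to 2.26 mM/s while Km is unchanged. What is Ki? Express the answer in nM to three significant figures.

Noncompetitive: Vmax,app = Vmax/α with α = 1 + [I]/Ki.
α = Vmax/Vmax,app = 4.37/2.26 = 1.934.
Since α = 1 + [I]/Ki, [I]/Ki = 1.934 − 1 = 0.9336 and Ki = 0.129/0.9336 = 0.138 nM.

0.138 nM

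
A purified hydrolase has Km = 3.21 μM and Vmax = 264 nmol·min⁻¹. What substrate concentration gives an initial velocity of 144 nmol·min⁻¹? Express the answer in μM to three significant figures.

3.85 μM

Rearranging v = Vmax[S]/(Km+[S]) gives [S] = Km·v/(Vmax − v).
[S] = 3.21 × 144 / (264 − 144) = 462.2/120.0 = 3.85 μM.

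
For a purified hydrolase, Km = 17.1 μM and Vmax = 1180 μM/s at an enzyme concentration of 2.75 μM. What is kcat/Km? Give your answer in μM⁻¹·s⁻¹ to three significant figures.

25.1 μM⁻¹·s⁻¹

kcat = Vmax/[E]total = 1180/2.75 = 429 s⁻¹.
kcat/Km = 429/17.1 = 25.1 μM⁻¹·s⁻¹.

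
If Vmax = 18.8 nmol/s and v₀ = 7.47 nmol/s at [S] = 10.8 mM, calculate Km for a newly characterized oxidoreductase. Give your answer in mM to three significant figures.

16.4 mM

From v = Vmax[S]/(Km+[S]), Km = [S](Vmax − v)/v.
Km = 10.8 × (18.8 − 7.47) / 7.47 = 122.4/7.47 = 16.4 mM.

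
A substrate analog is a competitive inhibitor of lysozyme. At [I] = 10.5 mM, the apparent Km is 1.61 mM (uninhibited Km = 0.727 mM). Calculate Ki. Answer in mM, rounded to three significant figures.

Competitive: Km,app = α·Km with α = 1 + [I]/Ki.
α = Km,app/Km = 1.61/0.727 = 2.215.
Since α = 1 + [I]/Ki, [I]/Ki = 2.215 − 1 = 1.215 and Ki = 10.5/1.215 = 8.64 mM.

8.64 mM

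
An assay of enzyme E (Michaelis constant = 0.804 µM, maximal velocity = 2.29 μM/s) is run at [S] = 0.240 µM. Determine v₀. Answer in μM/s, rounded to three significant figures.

0.526 μM/s

v = Vmax·[S]/(Km + [S]) = 2.29 × 0.240 / (0.804 + 0.240)
  = 0.5496 / 1.044 = 0.526 μM/s.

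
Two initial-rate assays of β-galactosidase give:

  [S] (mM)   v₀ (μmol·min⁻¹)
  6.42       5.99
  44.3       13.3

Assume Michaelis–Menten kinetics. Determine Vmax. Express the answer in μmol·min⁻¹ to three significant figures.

16.8 μmol·min⁻¹

In reciprocal form, 1/v = (Km/Vmax)·(1/[S]) + 1/Vmax. The two points give (1/[S], 1/v) = (0.1558, 0.1669) and (0.02257, 0.07519).
Slope = (0.1669 − 0.07519)/(0.1558 − 0.02257) = 0.6889; intercept = 0.1669 − 0.6889×0.1558 = 0.05964.
Vmax = 1/intercept = 16.8 μmol·min⁻¹; Km = slope × Vmax = 0.6889 × 16.8 = 11.6 mM.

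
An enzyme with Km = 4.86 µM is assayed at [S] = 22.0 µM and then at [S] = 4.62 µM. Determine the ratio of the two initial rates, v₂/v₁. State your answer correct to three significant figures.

0.595

The fractional saturations are [S]/(Km+[S]) = 22.0/26.86 = 0.8191 and 4.62/9.480 = 0.4873.
v₂/v₁ is just their ratio: 0.4873/0.8191 = 0.595.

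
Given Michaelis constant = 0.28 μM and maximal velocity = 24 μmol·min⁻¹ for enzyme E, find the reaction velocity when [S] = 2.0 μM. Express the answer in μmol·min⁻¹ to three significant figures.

[S]/(Km+[S]) = 2.0/2.280 = 0.8772, the fractional saturation.
v = 0.8772 × Vmax = 0.8772 × 24 = 21.1 μmol·min⁻¹.

21.1 μmol·min⁻¹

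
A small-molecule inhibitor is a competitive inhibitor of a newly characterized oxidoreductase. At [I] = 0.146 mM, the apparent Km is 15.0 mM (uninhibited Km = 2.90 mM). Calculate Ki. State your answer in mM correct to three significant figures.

0.0350 mM

Competitive: Km,app = α·Km with α = 1 + [I]/Ki.
α = Km,app/Km = 15.0/2.90 = 5.172.
Ki = [I]/(α − 1) = 0.146/4.172 = 0.0350 mM.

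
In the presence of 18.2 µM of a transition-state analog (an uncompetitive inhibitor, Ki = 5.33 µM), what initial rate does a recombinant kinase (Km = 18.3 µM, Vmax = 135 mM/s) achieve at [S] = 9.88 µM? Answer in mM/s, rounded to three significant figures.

α = 1 + [I]/Ki = 1 + 18.2/5.33 = 4.415.
For an uncompetitive inhibitor, both parameters are divided by α, giving Vmax/α and Km/α: Km,app = 4.15 µM, Vmax,app = 30.6 mM/s.
v = Vmax,app·[S]/(Km,app + [S]) = 30.6 × 9.88/(4.15 + 9.88) = 21.5 mM/s.

21.5 mM/s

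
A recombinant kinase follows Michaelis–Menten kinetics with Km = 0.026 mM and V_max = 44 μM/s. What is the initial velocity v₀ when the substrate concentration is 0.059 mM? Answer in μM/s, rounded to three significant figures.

v = Vmax·[S]/(Km + [S]) = 44 × 0.059 / (0.026 + 0.059)
  = 2.596 / 0.08500 = 30.5 μM/s.

30.5 μM/s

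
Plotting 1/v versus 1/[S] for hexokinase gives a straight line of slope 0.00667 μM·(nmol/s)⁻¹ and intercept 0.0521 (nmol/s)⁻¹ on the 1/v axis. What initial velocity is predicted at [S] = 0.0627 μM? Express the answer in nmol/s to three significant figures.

6.31 nmol/s

The y-intercept is 1/Vmax, so Vmax = 1/0.0521 = 19.2 nmol/s.
The slope is Km/Vmax, so Km = 0.00667 × 19.2 = 0.128 μM.
Then v = 19.2 × 0.0627/(0.128 + 0.0627) = 6.31 nmol/s.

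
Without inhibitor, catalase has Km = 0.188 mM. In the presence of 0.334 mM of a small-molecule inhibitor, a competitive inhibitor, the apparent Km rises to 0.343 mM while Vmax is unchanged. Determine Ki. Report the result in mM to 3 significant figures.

Competitive: Km,app = α·Km with α = 1 + [I]/Ki.
α = Km,app/Km = 0.343/0.188 = 1.824.
Ki = [I]/(α − 1) = 0.334/0.8245 = 0.405 mM.

0.405 mM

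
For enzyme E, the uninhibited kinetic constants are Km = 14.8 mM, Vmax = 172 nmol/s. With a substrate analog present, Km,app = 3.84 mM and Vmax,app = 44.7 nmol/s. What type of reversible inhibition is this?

uncompetitive

Both Km and Vmax decrease by the same factor (~3.85-fold) — characteristic of uncompetitive inhibition.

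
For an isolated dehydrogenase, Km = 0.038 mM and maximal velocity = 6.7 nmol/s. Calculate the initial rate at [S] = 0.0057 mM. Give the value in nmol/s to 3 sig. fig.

v = Vmax·[S]/(Km + [S]) = 6.7 × 0.0057 / (0.038 + 0.0057)
  = 0.03819 / 0.04370 = 0.874 nmol/s.

0.874 nmol/s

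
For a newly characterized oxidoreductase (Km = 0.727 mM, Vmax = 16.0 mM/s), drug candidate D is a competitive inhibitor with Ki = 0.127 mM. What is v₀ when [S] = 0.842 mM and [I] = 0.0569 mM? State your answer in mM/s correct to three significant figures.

7.11 mM/s

α = 1 + [I]/Ki = 1 + 0.0569/0.127 = 1.448.
For a competitive inhibitor, Vmax is unchanged and the apparent Km becomes α·Km: Km,app = 1.05 mM, Vmax,app = 16.0 mM/s.
v = Vmax,app·[S]/(Km,app + [S]) = 16.0 × 0.842/(1.05 + 0.842) = 7.11 mM/s.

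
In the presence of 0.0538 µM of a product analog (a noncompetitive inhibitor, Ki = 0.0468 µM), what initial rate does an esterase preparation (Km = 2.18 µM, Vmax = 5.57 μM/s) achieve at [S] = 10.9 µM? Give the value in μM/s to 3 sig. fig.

2.16 μM/s

α = 1 + [I]/Ki = 1 + 0.0538/0.0468 = 2.150.
For a noncompetitive inhibitor, Vmax is reduced to Vmax/α while Km is unchanged: Km,app = 2.18 µM, Vmax,app = 2.59 μM/s.
v = Vmax,app·[S]/(Km,app + [S]) = 2.59 × 10.9/(2.18 + 10.9) = 2.16 μM/s.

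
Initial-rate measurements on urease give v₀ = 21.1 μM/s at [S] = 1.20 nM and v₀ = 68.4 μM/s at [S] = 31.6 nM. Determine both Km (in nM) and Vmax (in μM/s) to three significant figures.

Km = 3.07 nM; Vmax = 75.0 μM/s

From v = Vmax[S]/(Km+[S]), each point gives Vmax = v(Km+[S])/[S].
Equating: 21.1(Km+1.20)/1.20 = 68.4(Km+31.6)/31.6.
17.58·Km + 21.1 = 2.165·Km + 68.4, so (17.58 − 2.165)·Km = 68.4 − 21.1.
Km = 47.30/15.42 = 3.07 nM; then Vmax = 21.1(3.07+1.20)/1.20 = 75.0 μM/s.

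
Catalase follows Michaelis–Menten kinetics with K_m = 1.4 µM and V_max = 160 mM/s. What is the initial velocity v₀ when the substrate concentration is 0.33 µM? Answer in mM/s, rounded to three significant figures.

v = Vmax·[S]/(Km + [S]) = 160 × 0.33 / (1.4 + 0.33)
  = 52.80 / 1.730 = 30.5 mM/s.

30.5 mM/s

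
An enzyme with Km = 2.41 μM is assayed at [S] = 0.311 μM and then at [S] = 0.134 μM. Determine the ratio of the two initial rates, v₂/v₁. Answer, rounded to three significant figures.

0.461

The fractional saturations are [S]/(Km+[S]) = 0.311/2.721 = 0.1143 and 0.134/2.544 = 0.05267.
v₂/v₁ is just their ratio: 0.05267/0.1143 = 0.461.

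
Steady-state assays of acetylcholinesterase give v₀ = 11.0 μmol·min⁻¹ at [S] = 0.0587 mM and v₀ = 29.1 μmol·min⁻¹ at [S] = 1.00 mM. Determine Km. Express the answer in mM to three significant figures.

In reciprocal form, 1/v = (Km/Vmax)·(1/[S]) + 1/Vmax. The two points give (1/[S], 1/v) = (17.04, 0.09091) and (1.000, 0.03436).
Slope = (0.09091 − 0.03436)/(17.04 − 1.000) = 0.003526; intercept = 0.09091 − 0.003526×17.04 = 0.03084.
Vmax = 1/intercept = 32.4 μmol·min⁻¹; Km = slope × Vmax = 0.003526 × 32.4 = 0.114 mM.

0.114 mM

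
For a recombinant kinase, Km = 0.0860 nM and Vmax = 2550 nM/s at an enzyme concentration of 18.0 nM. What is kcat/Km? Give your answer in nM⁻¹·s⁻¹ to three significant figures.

1650 nM⁻¹·s⁻¹

kcat = Vmax/[E]total = 2550/18.0 = 142 s⁻¹.
kcat/Km = 142/0.0860 = 1650 nM⁻¹·s⁻¹.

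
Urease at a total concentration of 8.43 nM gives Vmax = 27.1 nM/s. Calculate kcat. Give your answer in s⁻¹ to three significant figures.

kcat = Vmax/[E]total = 27.1 nM/s / 8.43 nM = 3.21 s⁻¹.

3.21 s⁻¹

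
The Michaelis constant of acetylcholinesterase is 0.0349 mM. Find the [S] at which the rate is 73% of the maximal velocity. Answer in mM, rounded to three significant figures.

0.0944 mM

v/Vmax = [S]/(Km+[S]) = 0.73, so [S] = Km·0.73/(1 − 0.73) = 0.0349 × 2.704.
[S] = 0.0944 mM.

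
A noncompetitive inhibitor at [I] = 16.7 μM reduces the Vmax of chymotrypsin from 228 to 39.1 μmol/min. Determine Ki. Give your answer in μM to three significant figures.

Noncompetitive: Vmax,app = Vmax/α with α = 1 + [I]/Ki.
α = Vmax/Vmax,app = 228/39.1 = 5.831.
Since α = 1 + [I]/Ki, [I]/Ki = 5.831 − 1 = 4.831 and Ki = 16.7/4.831 = 3.46 μM.

3.46 μM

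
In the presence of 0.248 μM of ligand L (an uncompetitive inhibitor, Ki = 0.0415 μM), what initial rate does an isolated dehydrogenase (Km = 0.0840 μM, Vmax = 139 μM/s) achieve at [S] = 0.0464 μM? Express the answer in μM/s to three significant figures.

α = 1 + [I]/Ki = 1 + 0.248/0.0415 = 6.976.
For an uncompetitive inhibitor, both parameters are divided by α, giving Vmax/α and Km/α: Km,app = 0.0120 μM, Vmax,app = 19.9 μM/s.
v = Vmax,app·[S]/(Km,app + [S]) = 19.9 × 0.0464/(0.0120 + 0.0464) = 15.8 μM/s.

15.8 μM/s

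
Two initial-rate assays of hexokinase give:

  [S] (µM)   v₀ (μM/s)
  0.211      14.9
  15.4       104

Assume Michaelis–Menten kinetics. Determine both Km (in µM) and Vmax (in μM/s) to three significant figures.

Km = 1.40 µM; Vmax = 113 μM/s

From v = Vmax[S]/(Km+[S]), each point gives Vmax = v(Km+[S])/[S].
Equating: 14.9(Km+0.211)/0.211 = 104(Km+15.4)/15.4.
70.62·Km + 14.9 = 6.753·Km + 104, so (70.62 − 6.753)·Km = 104 − 14.9.
Km = 89.10/63.86 = 1.40 µM; then Vmax = 14.9(1.40+0.211)/0.211 = 113 μM/s.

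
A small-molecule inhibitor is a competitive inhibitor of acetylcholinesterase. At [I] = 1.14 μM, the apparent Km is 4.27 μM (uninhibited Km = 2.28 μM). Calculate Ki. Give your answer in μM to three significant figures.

1.31 μM

Competitive: Km,app = α·Km with α = 1 + [I]/Ki.
α = Km,app/Km = 4.27/2.28 = 1.873.
Ki = [I]/(α − 1) = 1.14/0.8728 = 1.31 μM.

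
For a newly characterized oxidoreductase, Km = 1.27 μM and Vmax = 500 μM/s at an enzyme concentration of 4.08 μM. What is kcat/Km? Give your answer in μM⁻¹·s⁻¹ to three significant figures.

96.5 μM⁻¹·s⁻¹

kcat = Vmax/[E]total = 500/4.08 = 123 s⁻¹.
kcat/Km = 123/1.27 = 96.5 μM⁻¹·s⁻¹.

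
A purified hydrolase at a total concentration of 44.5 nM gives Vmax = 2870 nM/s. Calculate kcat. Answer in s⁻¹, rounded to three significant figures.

64.5 s⁻¹

kcat = Vmax/[E]total = 2870 nM/s / 44.5 nM = 64.5 s⁻¹.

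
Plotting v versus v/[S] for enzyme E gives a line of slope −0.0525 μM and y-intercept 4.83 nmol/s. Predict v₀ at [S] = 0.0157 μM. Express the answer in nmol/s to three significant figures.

In the Eadie–Hofstee form v = Vmax − Km·(v/[S]), the slope is −Km and the intercept is Vmax, so Km = 0.0525 μM and Vmax = 4.83 nmol/s.
v = 4.83 × 0.0157/(0.0525 + 0.0157) = 1.11 nmol/s.

1.11 nmol/s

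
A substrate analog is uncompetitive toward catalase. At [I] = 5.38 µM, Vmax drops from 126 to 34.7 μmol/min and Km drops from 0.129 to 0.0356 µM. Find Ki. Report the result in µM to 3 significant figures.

2.04 µM

Uncompetitive: Vmax,app = Vmax/α (and Km,app = Km/α) with α = 1 + [I]/Ki.
α = Vmax/Vmax,app = 126/34.7 = 3.631.
Since α = 1 + [I]/Ki, [I]/Ki = 3.631 − 1 = 2.631 and Ki = 5.38/2.631 = 2.04 µM.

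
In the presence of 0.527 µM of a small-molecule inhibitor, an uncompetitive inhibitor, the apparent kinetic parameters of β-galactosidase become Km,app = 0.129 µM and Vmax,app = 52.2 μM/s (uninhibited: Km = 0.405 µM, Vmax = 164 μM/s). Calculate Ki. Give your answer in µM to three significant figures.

0.246 µM

Uncompetitive: Vmax,app = Vmax/α (and Km,app = Km/α) with α = 1 + [I]/Ki.
α = Vmax/Vmax,app = 164/52.2 = 3.142.
Ki = [I]/(α − 1) = 0.527/2.142 = 0.246 µM.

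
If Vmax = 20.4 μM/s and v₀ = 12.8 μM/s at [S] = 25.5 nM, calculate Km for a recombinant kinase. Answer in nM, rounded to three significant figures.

15.1 nM

v/Vmax = 12.8/20.4 = 0.6275 = [S]/(Km+[S]).
So Km + [S] = [S]/0.6275 = 40.64 nM, giving Km = 40.64 − 25.5 = 15.1 nM.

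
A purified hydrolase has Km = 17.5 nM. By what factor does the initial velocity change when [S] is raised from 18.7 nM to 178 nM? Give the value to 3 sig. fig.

1.76

Since Vmax cancels, v₂/v₁ = [S]₂(Km+[S]₁) / [S]₁(Km+[S]₂).
= 178×(17.5+18.7) / (18.7×(17.5+178)) = 6444/3656 = 1.76.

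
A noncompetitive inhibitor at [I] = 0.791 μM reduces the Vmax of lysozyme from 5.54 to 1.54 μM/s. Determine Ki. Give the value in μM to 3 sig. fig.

Noncompetitive: Vmax,app = Vmax/α with α = 1 + [I]/Ki.
α = Vmax/Vmax,app = 5.54/1.54 = 3.597.
Since α = 1 + [I]/Ki, [I]/Ki = 3.597 − 1 = 2.597 and Ki = 0.791/2.597 = 0.305 μM.

0.305 μM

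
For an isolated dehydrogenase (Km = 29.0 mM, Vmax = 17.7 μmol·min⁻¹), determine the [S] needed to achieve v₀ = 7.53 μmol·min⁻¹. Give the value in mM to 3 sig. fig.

The required fractional saturation is v/Vmax = 7.53/17.7 = 0.4254.
Then [S]/(Km+[S]) = 0.4254 ⇒ [S] = 29.0 × 0.4254/(1 − 0.4254) = 21.5 mM.

21.5 mM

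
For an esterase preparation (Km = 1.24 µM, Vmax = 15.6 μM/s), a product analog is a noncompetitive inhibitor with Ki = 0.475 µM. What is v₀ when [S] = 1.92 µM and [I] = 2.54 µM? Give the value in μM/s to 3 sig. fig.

α = 1 + [I]/Ki = 1 + 2.54/0.475 = 6.347.
For a noncompetitive inhibitor, Vmax is reduced to Vmax/α while Km is unchanged: Km,app = 1.24 µM, Vmax,app = 2.46 μM/s.
v = Vmax,app·[S]/(Km,app + [S]) = 2.46 × 1.92/(1.24 + 1.92) = 1.49 μM/s.

1.49 μM/s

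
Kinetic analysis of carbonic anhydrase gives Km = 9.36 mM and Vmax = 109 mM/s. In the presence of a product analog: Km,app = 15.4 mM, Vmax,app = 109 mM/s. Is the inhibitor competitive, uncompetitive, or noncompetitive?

Km increases (9.36 → 15.4 mM) while Vmax is unchanged — the hallmark of competitive inhibition.

competitive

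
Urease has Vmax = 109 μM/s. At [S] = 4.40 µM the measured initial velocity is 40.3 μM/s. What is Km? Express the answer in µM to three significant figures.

From v = Vmax[S]/(Km+[S]), Km = [S](Vmax − v)/v.
Km = 4.40 × (109 − 40.3) / 40.3 = 302.3/40.3 = 7.50 µM.

7.50 µM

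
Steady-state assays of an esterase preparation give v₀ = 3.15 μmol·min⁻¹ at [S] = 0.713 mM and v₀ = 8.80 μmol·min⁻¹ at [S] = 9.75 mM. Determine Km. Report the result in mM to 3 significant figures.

1.61 mM

In reciprocal form, 1/v = (Km/Vmax)·(1/[S]) + 1/Vmax. The two points give (1/[S], 1/v) = (1.403, 0.3175) and (0.1026, 0.1136).
Slope = (0.3175 − 0.1136)/(1.403 − 0.1026) = 0.1568; intercept = 0.3175 − 0.1568×1.403 = 0.09756.
Vmax = 1/intercept = 10.3 μmol·min⁻¹; Km = slope × Vmax = 0.1568 × 10.3 = 1.61 mM.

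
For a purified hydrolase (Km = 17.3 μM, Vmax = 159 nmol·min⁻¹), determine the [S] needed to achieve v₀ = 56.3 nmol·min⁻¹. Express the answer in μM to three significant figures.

9.48 μM

The required fractional saturation is v/Vmax = 56.3/159 = 0.3541.
Then [S]/(Km+[S]) = 0.3541 ⇒ [S] = 17.3 × 0.3541/(1 − 0.3541) = 9.48 μM.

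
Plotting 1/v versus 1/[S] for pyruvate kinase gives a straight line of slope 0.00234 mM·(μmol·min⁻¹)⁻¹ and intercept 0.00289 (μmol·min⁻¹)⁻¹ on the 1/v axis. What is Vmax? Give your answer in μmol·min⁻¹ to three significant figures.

346 μmol·min⁻¹

The y-intercept of a Lineweaver–Burk plot equals 1/Vmax, so Vmax = 1/0.00289 = 346 μmol·min⁻¹.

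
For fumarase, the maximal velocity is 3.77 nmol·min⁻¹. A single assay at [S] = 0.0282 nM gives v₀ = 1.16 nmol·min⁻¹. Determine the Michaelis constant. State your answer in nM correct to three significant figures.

0.0635 nM

v/Vmax = 1.16/3.77 = 0.3077 = [S]/(Km+[S]).
So Km + [S] = [S]/0.3077 = 0.09165 nM, giving Km = 0.09165 − 0.0282 = 0.0635 nM.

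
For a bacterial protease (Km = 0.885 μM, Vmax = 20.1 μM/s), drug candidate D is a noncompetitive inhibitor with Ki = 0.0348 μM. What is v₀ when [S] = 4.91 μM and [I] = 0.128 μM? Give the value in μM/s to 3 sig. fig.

With α = 1 + [I]/Ki = 1 + 0.128/0.0348 = 4.678, the noncompetitive rate law is v = (Vmax/α)·[S] / (Km + [S]).
v = (20.1/4.678)×4.91 / (0.885 + 4.91) = 21.10/5.795 = 3.64 μM/s.

3.64 μM/s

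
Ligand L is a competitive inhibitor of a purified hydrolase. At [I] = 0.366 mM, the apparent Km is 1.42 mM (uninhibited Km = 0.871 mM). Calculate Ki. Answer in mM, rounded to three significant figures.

Competitive: Km,app = α·Km with α = 1 + [I]/Ki.
α = Km,app/Km = 1.42/0.871 = 1.630.
Since α = 1 + [I]/Ki, [I]/Ki = 1.630 − 1 = 0.6303 and Ki = 0.366/0.6303 = 0.581 mM.

0.581 mM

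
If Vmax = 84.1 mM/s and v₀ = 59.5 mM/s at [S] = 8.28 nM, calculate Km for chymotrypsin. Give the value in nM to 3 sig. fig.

v/Vmax = 59.5/84.1 = 0.7075 = [S]/(Km+[S]).
So Km + [S] = [S]/0.7075 = 11.70 nM, giving Km = 11.70 − 8.28 = 3.42 nM.

3.42 nM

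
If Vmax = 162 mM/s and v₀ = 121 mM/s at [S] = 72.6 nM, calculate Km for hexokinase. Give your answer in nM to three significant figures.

24.6 nM

v/Vmax = 121/162 = 0.7469 = [S]/(Km+[S]).
So Km + [S] = [S]/0.7469 = 97.20 nM, giving Km = 97.20 − 72.6 = 24.6 nM.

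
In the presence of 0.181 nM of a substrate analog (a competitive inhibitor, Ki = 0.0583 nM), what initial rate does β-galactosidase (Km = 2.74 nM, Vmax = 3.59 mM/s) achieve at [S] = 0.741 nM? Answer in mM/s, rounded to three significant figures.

α = 1 + [I]/Ki = 1 + 0.181/0.0583 = 4.105.
For a competitive inhibitor, Vmax is unchanged and the apparent Km becomes α·Km: Km,app = 11.2 nM, Vmax,app = 3.59 mM/s.
v = Vmax,app·[S]/(Km,app + [S]) = 3.59 × 0.741/(11.2 + 0.741) = 0.222 mM/s.

0.222 mM/s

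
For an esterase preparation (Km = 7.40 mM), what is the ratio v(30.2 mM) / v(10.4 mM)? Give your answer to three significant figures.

1.37

The fractional saturations are [S]/(Km+[S]) = 10.4/17.80 = 0.5843 and 30.2/37.60 = 0.8032.
v₂/v₁ is just their ratio: 0.8032/0.5843 = 1.37.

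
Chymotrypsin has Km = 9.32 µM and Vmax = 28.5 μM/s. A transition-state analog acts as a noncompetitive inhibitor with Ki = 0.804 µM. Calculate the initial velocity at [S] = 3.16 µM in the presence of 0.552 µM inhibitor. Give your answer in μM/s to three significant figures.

4.28 μM/s

With α = 1 + [I]/Ki = 1 + 0.552/0.804 = 1.687, the noncompetitive rate law is v = (Vmax/α)·[S] / (Km + [S]).
v = (28.5/1.687)×3.16 / (9.32 + 3.16) = 53.40/12.48 = 4.28 μM/s.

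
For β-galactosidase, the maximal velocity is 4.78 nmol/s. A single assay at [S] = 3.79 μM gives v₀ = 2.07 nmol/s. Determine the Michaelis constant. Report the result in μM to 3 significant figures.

4.96 μM

v/Vmax = 2.07/4.78 = 0.4331 = [S]/(Km+[S]).
So Km + [S] = [S]/0.4331 = 8.752 μM, giving Km = 8.752 − 3.79 = 4.96 μM.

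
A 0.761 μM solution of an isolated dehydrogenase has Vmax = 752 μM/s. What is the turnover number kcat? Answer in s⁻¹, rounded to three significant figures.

kcat = Vmax/[E]total = 752 μM/s / 0.761 μM = 988 s⁻¹.

988 s⁻¹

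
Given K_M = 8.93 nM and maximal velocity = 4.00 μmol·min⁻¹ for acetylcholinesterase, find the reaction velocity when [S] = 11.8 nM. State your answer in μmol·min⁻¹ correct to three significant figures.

v = Vmax·[S]/(Km + [S]) = 4.00 × 11.8 / (8.93 + 11.8)
  = 47.20 / 20.73 = 2.28 μmol·min⁻¹.

2.28 μmol·min⁻¹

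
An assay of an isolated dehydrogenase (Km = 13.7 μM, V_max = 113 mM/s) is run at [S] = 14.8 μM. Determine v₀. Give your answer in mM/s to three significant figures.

[S]/(Km+[S]) = 14.8/28.50 = 0.5193, the fractional saturation.
v = 0.5193 × Vmax = 0.5193 × 113 = 58.7 mM/s.

58.7 mM/s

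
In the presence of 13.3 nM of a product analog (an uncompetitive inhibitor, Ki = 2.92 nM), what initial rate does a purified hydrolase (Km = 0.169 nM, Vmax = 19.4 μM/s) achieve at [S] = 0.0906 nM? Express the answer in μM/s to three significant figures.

2.61 μM/s

With α = 1 + [I]/Ki = 1 + 13.3/2.92 = 5.555, the uncompetitive rate law is v = (Vmax/α)·[S] / (Km/α + [S]).
v = (19.4/5.555)×0.0906 / (0.169/5.555 + 0.0906) = 0.3164/0.1210 = 2.61 μM/s.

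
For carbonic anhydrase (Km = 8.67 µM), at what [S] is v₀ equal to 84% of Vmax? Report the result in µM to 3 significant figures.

v/Vmax = [S]/(Km+[S]) = 0.84, so [S] = Km·0.84/(1 − 0.84) = 8.67 × 5.250.
[S] = 45.5 µM.

45.5 µM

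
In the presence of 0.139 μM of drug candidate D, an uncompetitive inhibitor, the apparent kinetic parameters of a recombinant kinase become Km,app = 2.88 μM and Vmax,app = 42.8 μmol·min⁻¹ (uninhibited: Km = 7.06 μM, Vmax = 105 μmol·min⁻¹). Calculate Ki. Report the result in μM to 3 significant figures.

Uncompetitive: Vmax,app = Vmax/α (and Km,app = Km/α) with α = 1 + [I]/Ki.
α = Vmax/Vmax,app = 105/42.8 = 2.453.
Ki = [I]/(α − 1) = 0.139/1.453 = 0.0956 μM.

0.0956 μM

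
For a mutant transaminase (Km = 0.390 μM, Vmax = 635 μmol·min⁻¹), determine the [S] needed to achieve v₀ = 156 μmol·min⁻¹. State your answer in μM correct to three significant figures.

0.127 μM

The required fractional saturation is v/Vmax = 156/635 = 0.2457.
Then [S]/(Km+[S]) = 0.2457 ⇒ [S] = 0.390 × 0.2457/(1 − 0.2457) = 0.127 μM.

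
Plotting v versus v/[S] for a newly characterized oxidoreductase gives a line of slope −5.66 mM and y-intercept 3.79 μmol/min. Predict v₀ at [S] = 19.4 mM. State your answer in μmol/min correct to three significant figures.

2.93 μmol/min

In the Eadie–Hofstee form v = Vmax − Km·(v/[S]), the slope is −Km and the intercept is Vmax, so Km = 5.66 mM and Vmax = 3.79 μmol/min.
v = 3.79 × 19.4/(5.66 + 19.4) = 2.93 μmol/min.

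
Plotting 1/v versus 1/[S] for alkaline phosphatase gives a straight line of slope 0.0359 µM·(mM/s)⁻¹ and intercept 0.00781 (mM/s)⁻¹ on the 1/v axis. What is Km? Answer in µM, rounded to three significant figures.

4.60 µM

y-intercept = 1/Vmax ⇒ Vmax = 128 mM/s; slope = Km/Vmax ⇒ Km = slope × Vmax.
Km = 0.0359 × 128 = 4.60 µM.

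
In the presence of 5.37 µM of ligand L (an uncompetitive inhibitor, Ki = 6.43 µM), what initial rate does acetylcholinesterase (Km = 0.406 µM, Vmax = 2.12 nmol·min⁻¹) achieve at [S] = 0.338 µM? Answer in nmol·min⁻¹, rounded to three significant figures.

With α = 1 + [I]/Ki = 1 + 5.37/6.43 = 1.835, the uncompetitive rate law is v = (Vmax/α)·[S] / (Km/α + [S]).
v = (2.12/1.835)×0.338 / (0.406/1.835 + 0.338) = 0.3905/0.5592 = 0.698 nmol·min⁻¹.

0.698 nmol·min⁻¹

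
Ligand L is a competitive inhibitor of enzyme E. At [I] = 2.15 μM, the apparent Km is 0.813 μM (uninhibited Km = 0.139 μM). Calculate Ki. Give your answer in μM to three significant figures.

0.443 μM

Competitive: Km,app = α·Km with α = 1 + [I]/Ki.
α = Km,app/Km = 0.813/0.139 = 5.849.
Since α = 1 + [I]/Ki, [I]/Ki = 5.849 − 1 = 4.849 and Ki = 2.15/4.849 = 0.443 μM.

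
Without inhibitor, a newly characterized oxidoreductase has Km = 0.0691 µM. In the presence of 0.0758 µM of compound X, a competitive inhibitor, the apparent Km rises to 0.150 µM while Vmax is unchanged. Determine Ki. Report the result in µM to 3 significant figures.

Competitive: Km,app = α·Km with α = 1 + [I]/Ki.
α = Km,app/Km = 0.150/0.0691 = 2.171.
Since α = 1 + [I]/Ki, [I]/Ki = 2.171 − 1 = 1.171 and Ki = 0.0758/1.171 = 0.0647 µM.

0.0647 µM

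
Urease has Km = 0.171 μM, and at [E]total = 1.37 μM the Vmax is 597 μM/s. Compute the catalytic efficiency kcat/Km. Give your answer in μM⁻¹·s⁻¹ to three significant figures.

2550 μM⁻¹·s⁻¹

kcat = Vmax/[E]total = 597/1.37 = 436 s⁻¹.
kcat/Km = 436/0.171 = 2550 μM⁻¹·s⁻¹.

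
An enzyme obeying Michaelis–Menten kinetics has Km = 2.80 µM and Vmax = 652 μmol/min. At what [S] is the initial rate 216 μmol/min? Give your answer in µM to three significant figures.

1.39 µM

Rearranging v = Vmax[S]/(Km+[S]) gives [S] = Km·v/(Vmax − v).
[S] = 2.80 × 216 / (652 − 216) = 604.8/436.0 = 1.39 µM.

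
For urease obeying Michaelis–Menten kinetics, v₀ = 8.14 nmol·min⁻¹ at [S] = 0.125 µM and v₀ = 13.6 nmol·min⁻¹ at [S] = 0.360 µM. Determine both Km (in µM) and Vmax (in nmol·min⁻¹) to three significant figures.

From v = Vmax[S]/(Km+[S]), each point gives Vmax = v(Km+[S])/[S].
Equating: 8.14(Km+0.125)/0.125 = 13.6(Km+0.360)/0.360.
65.12·Km + 8.14 = 37.78·Km + 13.6, so (65.12 − 37.78)·Km = 13.6 − 8.14.
Km = 5.460/27.34 = 0.200 µM; then Vmax = 8.14(0.200+0.125)/0.125 = 21.1 nmol·min⁻¹.

Km = 0.200 µM; Vmax = 21.1 nmol·min⁻¹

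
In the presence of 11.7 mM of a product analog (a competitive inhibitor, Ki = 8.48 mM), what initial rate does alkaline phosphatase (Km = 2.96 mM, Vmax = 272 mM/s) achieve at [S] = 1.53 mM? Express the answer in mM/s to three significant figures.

With α = 1 + [I]/Ki = 1 + 11.7/8.48 = 2.380, the competitive rate law is v = Vmax[S] / (αKm + [S]).
v = 272×1.53 / (2.380×2.96 + 1.53) = 416.2/8.574 = 48.5 mM/s.

48.5 mM/s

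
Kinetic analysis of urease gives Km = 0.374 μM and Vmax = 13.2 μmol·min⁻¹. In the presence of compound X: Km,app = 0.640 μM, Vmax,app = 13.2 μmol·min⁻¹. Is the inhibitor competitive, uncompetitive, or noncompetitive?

competitive

Km increases (0.374 → 0.640 μM) while Vmax is unchanged — the hallmark of competitive inhibition.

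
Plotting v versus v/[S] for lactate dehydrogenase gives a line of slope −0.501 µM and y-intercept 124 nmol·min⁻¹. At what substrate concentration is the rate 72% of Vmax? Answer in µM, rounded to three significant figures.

1.29 µM

The Eadie–Hofstee slope gives Km = 0.501 µM (slope = −Km).
v/Vmax = [S]/(Km+[S]) = 0.72 ⇒ [S] = Km·0.72/(1−0.72) = 0.501 × 2.571 = 1.29 µM.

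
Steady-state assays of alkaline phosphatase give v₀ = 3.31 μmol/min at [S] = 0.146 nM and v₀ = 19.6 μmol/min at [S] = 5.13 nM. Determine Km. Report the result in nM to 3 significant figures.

0.864 nM

In reciprocal form, 1/v = (Km/Vmax)·(1/[S]) + 1/Vmax. The two points give (1/[S], 1/v) = (6.849, 0.3021) and (0.1949, 0.05102).
Slope = (0.3021 − 0.05102)/(6.849 − 0.1949) = 0.03773; intercept = 0.3021 − 0.03773×6.849 = 0.04366.
Vmax = 1/intercept = 22.9 μmol/min; Km = slope × Vmax = 0.03773 × 22.9 = 0.864 nM.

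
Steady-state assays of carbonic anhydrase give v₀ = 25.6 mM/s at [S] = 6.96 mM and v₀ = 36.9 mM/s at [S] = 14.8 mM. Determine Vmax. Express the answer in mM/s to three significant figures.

From v = Vmax[S]/(Km+[S]), each point gives Vmax = v(Km+[S])/[S].
Equating: 25.6(Km+6.96)/6.96 = 36.9(Km+14.8)/14.8.
3.678·Km + 25.6 = 2.493·Km + 36.9, so (3.678 − 2.493)·Km = 36.9 − 25.6.
Km = 11.30/1.185 = 9.54 mM; then Vmax = 25.6(9.54+6.96)/6.96 = 60.7 mM/s.

60.7 mM/s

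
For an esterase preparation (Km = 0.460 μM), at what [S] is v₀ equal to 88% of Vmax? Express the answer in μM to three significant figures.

3.37 μM

v/Vmax = [S]/(Km+[S]) = 0.88, so [S] = Km·0.88/(1 − 0.88) = 0.460 × 7.333.
[S] = 3.37 μM.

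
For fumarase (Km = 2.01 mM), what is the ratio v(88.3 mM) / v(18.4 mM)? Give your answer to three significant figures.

1.08

The fractional saturations are [S]/(Km+[S]) = 18.4/20.41 = 0.9015 and 88.3/90.31 = 0.9777.
v₂/v₁ is just their ratio: 0.9777/0.9015 = 1.08.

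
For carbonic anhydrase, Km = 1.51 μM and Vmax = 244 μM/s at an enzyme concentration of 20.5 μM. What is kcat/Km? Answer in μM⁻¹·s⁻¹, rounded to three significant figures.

kcat = Vmax/[E]total = 244/20.5 = 11.9 s⁻¹.
kcat/Km = 11.9/1.51 = 7.88 μM⁻¹·s⁻¹.

7.88 μM⁻¹·s⁻¹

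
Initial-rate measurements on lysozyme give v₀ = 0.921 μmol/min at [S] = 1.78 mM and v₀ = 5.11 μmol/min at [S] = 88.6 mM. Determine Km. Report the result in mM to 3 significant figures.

9.11 mM

In reciprocal form, 1/v = (Km/Vmax)·(1/[S]) + 1/Vmax. The two points give (1/[S], 1/v) = (0.5618, 1.086) and (0.01129, 0.1957).
Slope = (1.086 − 0.1957)/(0.5618 − 0.01129) = 1.617; intercept = 1.086 − 1.617×0.5618 = 0.1774.
Vmax = 1/intercept = 5.64 μmol/min; Km = slope × Vmax = 1.617 × 5.64 = 9.11 mM.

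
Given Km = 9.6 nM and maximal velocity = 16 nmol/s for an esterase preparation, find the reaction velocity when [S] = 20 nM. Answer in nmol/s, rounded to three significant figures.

[S]/(Km+[S]) = 20/29.60 = 0.6757, the fractional saturation.
v = 0.6757 × Vmax = 0.6757 × 16 = 10.8 nmol/s.

10.8 nmol/s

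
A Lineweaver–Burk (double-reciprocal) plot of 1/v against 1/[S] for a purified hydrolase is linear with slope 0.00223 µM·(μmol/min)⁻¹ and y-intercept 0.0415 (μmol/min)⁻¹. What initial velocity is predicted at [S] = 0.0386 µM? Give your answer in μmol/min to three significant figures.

10.1 μmol/min

The y-intercept is 1/Vmax, so Vmax = 1/0.0415 = 24.1 μmol/min.
The slope is Km/Vmax, so Km = 0.00223 × 24.1 = 0.0537 µM.
Then v = 24.1 × 0.0386/(0.0537 + 0.0386) = 10.1 μmol/min.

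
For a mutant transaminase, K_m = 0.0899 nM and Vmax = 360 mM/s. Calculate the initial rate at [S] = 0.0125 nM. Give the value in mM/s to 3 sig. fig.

v = Vmax·[S]/(Km + [S]) = 360 × 0.0125 / (0.0899 + 0.0125)
  = 4.500 / 0.1024 = 43.9 mM/s.

43.9 mM/s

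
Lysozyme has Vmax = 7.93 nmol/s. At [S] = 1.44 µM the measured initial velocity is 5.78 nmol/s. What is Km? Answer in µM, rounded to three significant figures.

From v = Vmax[S]/(Km+[S]), Km = [S](Vmax − v)/v.
Km = 1.44 × (7.93 − 5.78) / 5.78 = 3.096/5.78 = 0.536 µM.

0.536 µM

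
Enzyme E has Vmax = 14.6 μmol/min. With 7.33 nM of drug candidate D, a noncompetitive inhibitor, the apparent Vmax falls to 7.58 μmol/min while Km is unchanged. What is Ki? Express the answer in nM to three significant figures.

7.91 nM

Noncompetitive: Vmax,app = Vmax/α with α = 1 + [I]/Ki.
α = Vmax/Vmax,app = 14.6/7.58 = 1.926.
Since α = 1 + [I]/Ki, [I]/Ki = 1.926 − 1 = 0.9261 and Ki = 7.33/0.9261 = 7.91 nM.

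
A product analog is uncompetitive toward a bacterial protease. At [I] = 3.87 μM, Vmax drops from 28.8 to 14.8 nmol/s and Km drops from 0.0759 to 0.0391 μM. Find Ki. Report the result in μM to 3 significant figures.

Uncompetitive: Vmax,app = Vmax/α (and Km,app = Km/α) with α = 1 + [I]/Ki.
α = Vmax/Vmax,app = 28.8/14.8 = 1.946.
Ki = [I]/(α − 1) = 3.87/0.9459 = 4.09 μM.

4.09 μM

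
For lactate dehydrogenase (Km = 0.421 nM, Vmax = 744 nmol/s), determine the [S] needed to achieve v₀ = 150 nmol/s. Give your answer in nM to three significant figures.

The required fractional saturation is v/Vmax = 150/744 = 0.2016.
Then [S]/(Km+[S]) = 0.2016 ⇒ [S] = 0.421 × 0.2016/(1 − 0.2016) = 0.106 nM.

0.106 nM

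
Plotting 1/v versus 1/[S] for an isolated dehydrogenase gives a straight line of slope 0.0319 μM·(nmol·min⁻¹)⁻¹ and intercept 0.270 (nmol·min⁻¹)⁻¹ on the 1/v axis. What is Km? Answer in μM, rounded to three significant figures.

0.118 μM

y-intercept = 1/Vmax ⇒ Vmax = 3.70 nmol·min⁻¹; slope = Km/Vmax ⇒ Km = slope × Vmax.
Km = 0.0319 × 3.70 = 0.118 μM.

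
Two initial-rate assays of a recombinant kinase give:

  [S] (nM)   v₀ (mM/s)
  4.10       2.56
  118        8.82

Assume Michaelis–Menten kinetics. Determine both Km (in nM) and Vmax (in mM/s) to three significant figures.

From v = Vmax[S]/(Km+[S]), each point gives Vmax = v(Km+[S])/[S].
Equating: 2.56(Km+4.10)/4.10 = 8.82(Km+118)/118.
0.6244·Km + 2.56 = 0.07475·Km + 8.82, so (0.6244 − 0.07475)·Km = 8.82 − 2.56.
Km = 6.260/0.5496 = 11.4 nM; then Vmax = 2.56(11.4+4.10)/4.10 = 9.67 mM/s.

Km = 11.4 nM; Vmax = 9.67 mM/s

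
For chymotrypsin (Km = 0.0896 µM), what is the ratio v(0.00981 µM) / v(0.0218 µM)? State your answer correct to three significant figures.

0.504

Since Vmax cancels, v₂/v₁ = [S]₂(Km+[S]₁) / [S]₁(Km+[S]₂).
= 0.00981×(0.0896+0.0218) / (0.0218×(0.0896+0.00981)) = 0.001093/0.002167 = 0.504.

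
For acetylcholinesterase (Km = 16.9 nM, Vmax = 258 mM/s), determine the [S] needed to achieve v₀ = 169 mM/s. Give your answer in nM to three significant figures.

The required fractional saturation is v/Vmax = 169/258 = 0.6550.
Then [S]/(Km+[S]) = 0.6550 ⇒ [S] = 16.9 × 0.6550/(1 − 0.6550) = 32.1 nM.

32.1 nM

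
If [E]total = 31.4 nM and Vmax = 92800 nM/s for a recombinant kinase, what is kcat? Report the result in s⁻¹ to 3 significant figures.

2960 s⁻¹

kcat = Vmax/[E]total = 92800 nM/s / 31.4 nM = 2960 s⁻¹.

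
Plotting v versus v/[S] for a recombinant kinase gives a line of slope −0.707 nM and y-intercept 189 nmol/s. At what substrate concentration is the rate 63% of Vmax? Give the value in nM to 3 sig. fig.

1.20 nM

The Eadie–Hofstee slope gives Km = 0.707 nM (slope = −Km).
v/Vmax = [S]/(Km+[S]) = 0.63 ⇒ [S] = Km·0.63/(1−0.63) = 0.707 × 1.703 = 1.20 nM.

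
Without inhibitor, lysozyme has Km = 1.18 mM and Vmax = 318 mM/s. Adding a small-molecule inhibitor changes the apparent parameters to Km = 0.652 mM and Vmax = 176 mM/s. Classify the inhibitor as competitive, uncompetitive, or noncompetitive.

uncompetitive

Both Km and Vmax decrease by the same factor (~1.81-fold) — characteristic of uncompetitive inhibition.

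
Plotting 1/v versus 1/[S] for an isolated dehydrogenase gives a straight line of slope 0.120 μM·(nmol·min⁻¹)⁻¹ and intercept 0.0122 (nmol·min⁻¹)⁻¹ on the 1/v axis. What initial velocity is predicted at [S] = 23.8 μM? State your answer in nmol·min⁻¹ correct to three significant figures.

The y-intercept is 1/Vmax, so Vmax = 1/0.0122 = 82.0 nmol·min⁻¹.
The slope is Km/Vmax, so Km = 0.120 × 82.0 = 9.84 μM.
Then v = 82.0 × 23.8/(9.84 + 23.8) = 58.0 nmol·min⁻¹.

58.0 nmol·min⁻¹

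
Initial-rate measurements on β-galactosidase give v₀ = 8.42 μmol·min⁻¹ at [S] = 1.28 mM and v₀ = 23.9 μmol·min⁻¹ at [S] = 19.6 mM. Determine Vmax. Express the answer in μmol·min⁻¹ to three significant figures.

27.4 μmol·min⁻¹

From v = Vmax[S]/(Km+[S]), each point gives Vmax = v(Km+[S])/[S].
Equating: 8.42(Km+1.28)/1.28 = 23.9(Km+19.6)/19.6.
6.578·Km + 8.42 = 1.219·Km + 23.9, so (6.578 − 1.219)·Km = 23.9 − 8.42.
Km = 15.48/5.359 = 2.89 mM; then Vmax = 8.42(2.89+1.28)/1.28 = 27.4 μmol·min⁻¹.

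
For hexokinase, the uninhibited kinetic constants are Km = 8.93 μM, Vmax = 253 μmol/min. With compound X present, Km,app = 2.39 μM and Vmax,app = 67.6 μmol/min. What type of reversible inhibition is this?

uncompetitive

Both Km and Vmax decrease by the same factor (~3.74-fold) — characteristic of uncompetitive inhibition.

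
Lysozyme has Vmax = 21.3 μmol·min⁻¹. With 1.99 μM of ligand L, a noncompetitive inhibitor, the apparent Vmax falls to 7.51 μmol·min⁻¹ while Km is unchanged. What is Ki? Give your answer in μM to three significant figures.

1.08 μM

Noncompetitive: Vmax,app = Vmax/α with α = 1 + [I]/Ki.
α = Vmax/Vmax,app = 21.3/7.51 = 2.836.
Since α = 1 + [I]/Ki, [I]/Ki = 2.836 − 1 = 1.836 and Ki = 1.99/1.836 = 1.08 μM.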